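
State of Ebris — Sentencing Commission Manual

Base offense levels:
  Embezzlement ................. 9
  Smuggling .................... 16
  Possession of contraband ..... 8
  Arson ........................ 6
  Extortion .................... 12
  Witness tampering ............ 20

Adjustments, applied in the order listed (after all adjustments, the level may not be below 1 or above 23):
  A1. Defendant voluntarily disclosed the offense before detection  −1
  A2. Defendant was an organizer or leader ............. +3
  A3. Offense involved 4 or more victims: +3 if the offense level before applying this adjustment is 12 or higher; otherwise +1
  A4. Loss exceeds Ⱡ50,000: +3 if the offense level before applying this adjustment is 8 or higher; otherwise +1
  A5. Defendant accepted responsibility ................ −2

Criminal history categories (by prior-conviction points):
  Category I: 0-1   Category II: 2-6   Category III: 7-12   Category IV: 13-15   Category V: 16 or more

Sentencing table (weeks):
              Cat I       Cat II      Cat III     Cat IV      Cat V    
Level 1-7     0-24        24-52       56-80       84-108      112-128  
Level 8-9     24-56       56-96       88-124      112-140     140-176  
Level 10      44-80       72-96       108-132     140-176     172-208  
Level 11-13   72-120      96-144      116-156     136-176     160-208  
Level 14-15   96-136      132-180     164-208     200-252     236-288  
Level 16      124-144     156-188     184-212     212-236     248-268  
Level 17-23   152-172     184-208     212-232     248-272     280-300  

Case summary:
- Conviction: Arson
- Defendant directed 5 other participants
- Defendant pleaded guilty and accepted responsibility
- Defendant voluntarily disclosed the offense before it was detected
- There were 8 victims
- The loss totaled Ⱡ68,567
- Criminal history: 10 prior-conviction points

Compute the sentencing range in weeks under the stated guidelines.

108-132 weeks

Base offense level for arson: 6.
A1 applies: 6 − 1 = 5.
A2 applies: 5 + 3 = 8.
A3 applies (level before this adjustment is 8 < 12, so +1): 8 + 1 = 9.
A4 applies (level before this adjustment is 9 ≥ 8, so +3): 9 + 3 = 12.
A5 applies: 12 − 2 = 10.
Final offense level: 10.
Criminal history: 10 prior points → Category III (7-12).
Level 10 falls in the 10 band.
Grid: Level 10 × Category III = 108-132 weeks.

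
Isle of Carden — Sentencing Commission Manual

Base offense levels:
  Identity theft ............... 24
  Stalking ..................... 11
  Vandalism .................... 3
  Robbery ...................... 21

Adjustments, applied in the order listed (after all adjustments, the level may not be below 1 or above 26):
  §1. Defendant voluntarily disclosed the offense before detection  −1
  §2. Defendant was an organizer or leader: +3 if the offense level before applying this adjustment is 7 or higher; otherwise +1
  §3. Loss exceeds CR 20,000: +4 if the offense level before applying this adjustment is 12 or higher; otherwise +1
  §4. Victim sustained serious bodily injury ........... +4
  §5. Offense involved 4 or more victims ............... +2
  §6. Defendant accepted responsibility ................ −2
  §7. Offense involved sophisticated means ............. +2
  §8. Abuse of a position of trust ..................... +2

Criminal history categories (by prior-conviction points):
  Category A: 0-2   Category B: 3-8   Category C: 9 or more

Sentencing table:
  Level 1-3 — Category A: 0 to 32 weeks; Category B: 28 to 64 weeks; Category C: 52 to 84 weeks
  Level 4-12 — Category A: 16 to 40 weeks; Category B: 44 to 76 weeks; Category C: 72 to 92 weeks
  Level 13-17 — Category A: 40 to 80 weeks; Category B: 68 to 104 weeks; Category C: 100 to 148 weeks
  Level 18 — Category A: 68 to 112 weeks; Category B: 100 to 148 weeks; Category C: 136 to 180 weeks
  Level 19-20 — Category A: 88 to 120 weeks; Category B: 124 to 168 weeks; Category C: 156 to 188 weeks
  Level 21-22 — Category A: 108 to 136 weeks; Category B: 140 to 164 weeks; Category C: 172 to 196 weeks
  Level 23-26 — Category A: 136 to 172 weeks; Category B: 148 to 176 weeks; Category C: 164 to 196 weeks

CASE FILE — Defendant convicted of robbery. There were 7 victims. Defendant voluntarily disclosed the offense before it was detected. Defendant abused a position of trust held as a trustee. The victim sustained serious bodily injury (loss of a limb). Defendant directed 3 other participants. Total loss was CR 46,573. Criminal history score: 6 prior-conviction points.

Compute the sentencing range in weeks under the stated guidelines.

Base offense level for robbery: 21.
§1 applies: 21 − 1 = 20.
§2 applies (level before this adjustment is 20 ≥ 7, so +3): 20 + 3 = 23.
§3 applies (level before this adjustment is 23 ≥ 12, so +4): 23 + 4 = 27.
§4 applies: 27 + 4 = 31.
§5 applies: 31 + 2 = 33.
§8 applies: 33 + 2 = 35.
Level 35 exceeds the maximum of 26; capped at 26.
Final offense level: 26.
Criminal history: 6 prior points → Category B (3-8).
Level 26 falls in the 23-26 band.
Grid: Level 23-26 × Category B = 148-176 weeks.

148-176 weeks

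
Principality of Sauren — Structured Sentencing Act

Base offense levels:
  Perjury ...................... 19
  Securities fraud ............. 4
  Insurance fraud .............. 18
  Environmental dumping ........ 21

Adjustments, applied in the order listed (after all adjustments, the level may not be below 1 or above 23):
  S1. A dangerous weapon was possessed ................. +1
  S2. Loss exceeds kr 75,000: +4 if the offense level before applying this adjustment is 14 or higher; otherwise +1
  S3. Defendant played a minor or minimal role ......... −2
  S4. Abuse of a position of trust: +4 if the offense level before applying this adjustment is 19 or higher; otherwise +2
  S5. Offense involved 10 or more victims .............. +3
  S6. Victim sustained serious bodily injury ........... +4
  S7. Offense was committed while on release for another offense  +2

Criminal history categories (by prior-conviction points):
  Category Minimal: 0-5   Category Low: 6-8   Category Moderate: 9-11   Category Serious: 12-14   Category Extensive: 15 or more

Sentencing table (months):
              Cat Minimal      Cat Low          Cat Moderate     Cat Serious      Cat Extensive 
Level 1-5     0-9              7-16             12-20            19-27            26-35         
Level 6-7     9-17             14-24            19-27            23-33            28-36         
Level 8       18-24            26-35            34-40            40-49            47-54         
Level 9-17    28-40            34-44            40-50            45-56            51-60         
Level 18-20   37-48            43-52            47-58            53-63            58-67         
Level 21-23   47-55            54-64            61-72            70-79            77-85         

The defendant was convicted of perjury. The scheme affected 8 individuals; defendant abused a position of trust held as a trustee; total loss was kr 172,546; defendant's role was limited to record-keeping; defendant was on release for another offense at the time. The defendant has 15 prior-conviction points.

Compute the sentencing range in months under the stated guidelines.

77-85 months

Base offense level for perjury: 19.
S1 does not apply.
S2 applies (level before this adjustment is 19 ≥ 14, so +4): 19 + 4 = 23.
S3 applies: 23 − 2 = 21.
S4 applies (level before this adjustment is 21 ≥ 19, so +4): 21 + 4 = 25.
S5 does not apply.
S7 applies: 25 + 2 = 27.
Level 27 exceeds the maximum of 23; capped at 23.
Final offense level: 23.
Criminal history: 15 prior points → Category Extensive (15+).
Level 23 falls in the 21-23 band.
Grid: Level 21-23 × Category Extensive = 77-85 months.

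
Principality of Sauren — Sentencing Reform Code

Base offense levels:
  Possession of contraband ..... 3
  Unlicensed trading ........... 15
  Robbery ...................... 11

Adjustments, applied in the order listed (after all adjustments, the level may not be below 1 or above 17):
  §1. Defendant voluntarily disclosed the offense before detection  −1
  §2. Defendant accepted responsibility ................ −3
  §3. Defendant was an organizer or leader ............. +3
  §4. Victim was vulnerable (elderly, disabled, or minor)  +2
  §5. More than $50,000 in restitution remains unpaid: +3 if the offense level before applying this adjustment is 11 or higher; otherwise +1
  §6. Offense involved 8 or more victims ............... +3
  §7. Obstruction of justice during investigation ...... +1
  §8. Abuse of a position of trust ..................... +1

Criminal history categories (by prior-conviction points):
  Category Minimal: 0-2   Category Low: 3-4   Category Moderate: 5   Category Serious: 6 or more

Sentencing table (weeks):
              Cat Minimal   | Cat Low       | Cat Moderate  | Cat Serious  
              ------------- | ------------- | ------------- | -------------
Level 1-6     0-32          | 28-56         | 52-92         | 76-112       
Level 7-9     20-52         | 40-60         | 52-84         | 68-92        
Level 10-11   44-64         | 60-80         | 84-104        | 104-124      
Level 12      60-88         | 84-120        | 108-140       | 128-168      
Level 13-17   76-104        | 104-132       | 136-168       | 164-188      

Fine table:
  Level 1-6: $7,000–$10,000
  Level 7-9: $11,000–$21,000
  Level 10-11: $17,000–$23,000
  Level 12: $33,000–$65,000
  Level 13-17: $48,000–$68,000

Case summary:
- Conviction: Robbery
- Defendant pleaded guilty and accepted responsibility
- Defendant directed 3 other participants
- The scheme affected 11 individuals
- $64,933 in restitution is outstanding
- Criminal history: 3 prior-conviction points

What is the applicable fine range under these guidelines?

$48,000–$68,000

Base offense level for robbery: 11.
§2 applies: 11 − 3 = 8.
§3 applies: 8 + 3 = 11.
§4 does not apply.
§5 applies (level before this adjustment is 11 ≥ 11, so +3): 11 + 3 = 14.
§6 applies: 14 + 3 = 17.
§8 does not apply.
Final offense level: 17.
Level 17 falls in the 13-17 band.
Fine table: Level 13-17 → $48,000–$68,000.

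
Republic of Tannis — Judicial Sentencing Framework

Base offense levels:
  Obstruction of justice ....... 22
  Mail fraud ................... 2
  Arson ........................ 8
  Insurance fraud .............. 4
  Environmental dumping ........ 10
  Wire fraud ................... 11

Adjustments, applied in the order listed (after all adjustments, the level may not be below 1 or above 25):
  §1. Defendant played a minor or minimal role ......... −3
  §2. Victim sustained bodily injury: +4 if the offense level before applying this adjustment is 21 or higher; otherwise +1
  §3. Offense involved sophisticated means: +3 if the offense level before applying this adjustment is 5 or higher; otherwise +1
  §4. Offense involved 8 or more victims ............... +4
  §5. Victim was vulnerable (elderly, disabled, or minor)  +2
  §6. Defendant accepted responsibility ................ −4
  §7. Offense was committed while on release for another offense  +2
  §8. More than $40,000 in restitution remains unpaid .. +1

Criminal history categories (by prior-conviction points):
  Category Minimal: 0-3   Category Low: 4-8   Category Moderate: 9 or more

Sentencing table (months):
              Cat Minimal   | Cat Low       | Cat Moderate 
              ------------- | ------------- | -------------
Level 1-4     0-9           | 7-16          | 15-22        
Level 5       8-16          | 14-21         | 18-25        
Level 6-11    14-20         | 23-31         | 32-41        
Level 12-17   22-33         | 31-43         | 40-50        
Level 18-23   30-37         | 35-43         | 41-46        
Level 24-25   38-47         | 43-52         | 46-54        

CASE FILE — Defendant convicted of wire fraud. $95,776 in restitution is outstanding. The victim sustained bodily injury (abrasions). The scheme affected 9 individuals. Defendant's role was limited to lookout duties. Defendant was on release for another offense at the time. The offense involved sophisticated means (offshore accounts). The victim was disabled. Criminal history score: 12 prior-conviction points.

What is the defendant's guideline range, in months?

Base offense level for wire fraud: 11.
§1 applies: 11 − 3 = 8.
§2 applies (level before this adjustment is 8 < 21, so +1): 8 + 1 = 9.
§3 applies (level before this adjustment is 9 ≥ 5, so +3): 9 + 3 = 12.
§4 applies: 12 + 4 = 16.
§5 applies: 16 + 2 = 18.
§7 applies: 18 + 2 = 20.
§8 applies: 20 + 1 = 21.
Final offense level: 21.
Criminal history: 12 prior points → Category Moderate (9+).
Level 21 falls in the 18-23 band.
Grid: Level 18-23 × Category Moderate = 41-46 months.

41-46 months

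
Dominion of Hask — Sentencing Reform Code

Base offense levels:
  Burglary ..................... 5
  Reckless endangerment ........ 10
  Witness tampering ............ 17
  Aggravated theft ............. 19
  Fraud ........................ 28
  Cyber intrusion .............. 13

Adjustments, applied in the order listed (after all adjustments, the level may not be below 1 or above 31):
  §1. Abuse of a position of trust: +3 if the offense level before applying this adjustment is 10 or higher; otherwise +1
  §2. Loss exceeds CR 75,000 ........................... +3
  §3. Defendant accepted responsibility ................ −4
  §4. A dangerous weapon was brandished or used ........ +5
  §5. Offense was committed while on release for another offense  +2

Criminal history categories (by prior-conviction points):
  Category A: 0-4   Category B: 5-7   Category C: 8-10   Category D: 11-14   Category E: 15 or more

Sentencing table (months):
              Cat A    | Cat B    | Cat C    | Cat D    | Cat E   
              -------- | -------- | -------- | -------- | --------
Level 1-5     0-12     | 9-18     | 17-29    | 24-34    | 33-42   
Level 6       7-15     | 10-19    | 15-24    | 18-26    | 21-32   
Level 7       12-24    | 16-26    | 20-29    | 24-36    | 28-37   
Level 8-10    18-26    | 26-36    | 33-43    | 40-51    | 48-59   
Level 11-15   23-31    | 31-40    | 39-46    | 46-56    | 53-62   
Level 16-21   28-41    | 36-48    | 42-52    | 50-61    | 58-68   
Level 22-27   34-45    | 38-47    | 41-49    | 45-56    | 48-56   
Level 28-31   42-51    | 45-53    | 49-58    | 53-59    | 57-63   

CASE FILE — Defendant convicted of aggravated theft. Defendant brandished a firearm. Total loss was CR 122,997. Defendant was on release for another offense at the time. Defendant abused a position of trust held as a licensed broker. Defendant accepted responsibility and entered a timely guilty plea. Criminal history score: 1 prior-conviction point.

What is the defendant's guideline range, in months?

42-51 months

Base offense level for aggravated theft: 19.
§1 applies (level before this adjustment is 19 ≥ 10, so +3): 19 + 3 = 22.
§2 applies: 22 + 3 = 25.
§3 applies: 25 − 4 = 21.
§4 applies: 21 + 5 = 26.
§5 applies: 26 + 2 = 28.
Final offense level: 28.
Criminal history: 1 prior point → Category A (0-4).
Level 28 falls in the 28-31 band.
Grid: Level 28-31 × Category A = 42-51 months.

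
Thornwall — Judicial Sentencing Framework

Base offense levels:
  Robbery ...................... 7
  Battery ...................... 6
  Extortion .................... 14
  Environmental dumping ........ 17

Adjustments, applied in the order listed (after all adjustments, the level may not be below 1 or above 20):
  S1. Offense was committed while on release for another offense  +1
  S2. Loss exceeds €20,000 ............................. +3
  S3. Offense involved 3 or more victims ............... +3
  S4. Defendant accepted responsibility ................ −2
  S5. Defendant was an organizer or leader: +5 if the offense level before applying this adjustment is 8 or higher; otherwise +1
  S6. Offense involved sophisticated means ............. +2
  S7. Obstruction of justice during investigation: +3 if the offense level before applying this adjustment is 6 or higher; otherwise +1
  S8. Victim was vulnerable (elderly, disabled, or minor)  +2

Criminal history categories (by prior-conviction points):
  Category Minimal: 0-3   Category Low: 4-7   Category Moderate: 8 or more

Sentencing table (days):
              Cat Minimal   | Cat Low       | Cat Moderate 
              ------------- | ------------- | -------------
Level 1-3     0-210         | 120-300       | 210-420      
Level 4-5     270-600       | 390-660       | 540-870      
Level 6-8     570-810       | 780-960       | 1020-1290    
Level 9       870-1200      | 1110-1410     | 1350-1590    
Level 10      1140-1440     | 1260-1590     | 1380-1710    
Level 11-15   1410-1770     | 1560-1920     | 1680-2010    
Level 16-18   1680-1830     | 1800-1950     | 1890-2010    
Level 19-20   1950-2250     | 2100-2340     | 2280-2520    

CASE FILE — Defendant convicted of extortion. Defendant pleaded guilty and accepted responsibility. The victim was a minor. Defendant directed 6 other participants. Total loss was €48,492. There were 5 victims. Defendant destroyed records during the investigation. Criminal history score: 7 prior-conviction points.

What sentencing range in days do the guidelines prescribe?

Base offense level for extortion: 14.
S1 does not apply.
S2 applies: 14 + 3 = 17.
S3 applies: 17 + 3 = 20.
S4 applies: 20 − 2 = 18.
S5 applies (level before this adjustment is 18 ≥ 8, so +5): 18 + 5 = 23.
S7 applies (level before this adjustment is 23 ≥ 6, so +3): 23 + 3 = 26.
S8 applies: 26 + 2 = 28.
Level 28 exceeds the maximum of 20; capped at 20.
Final offense level: 20.
Criminal history: 7 prior points → Category Low (4-7).
Level 20 falls in the 19-20 band.
Grid: Level 19-20 × Category Low = 2100-2340 days.

2100-2340 days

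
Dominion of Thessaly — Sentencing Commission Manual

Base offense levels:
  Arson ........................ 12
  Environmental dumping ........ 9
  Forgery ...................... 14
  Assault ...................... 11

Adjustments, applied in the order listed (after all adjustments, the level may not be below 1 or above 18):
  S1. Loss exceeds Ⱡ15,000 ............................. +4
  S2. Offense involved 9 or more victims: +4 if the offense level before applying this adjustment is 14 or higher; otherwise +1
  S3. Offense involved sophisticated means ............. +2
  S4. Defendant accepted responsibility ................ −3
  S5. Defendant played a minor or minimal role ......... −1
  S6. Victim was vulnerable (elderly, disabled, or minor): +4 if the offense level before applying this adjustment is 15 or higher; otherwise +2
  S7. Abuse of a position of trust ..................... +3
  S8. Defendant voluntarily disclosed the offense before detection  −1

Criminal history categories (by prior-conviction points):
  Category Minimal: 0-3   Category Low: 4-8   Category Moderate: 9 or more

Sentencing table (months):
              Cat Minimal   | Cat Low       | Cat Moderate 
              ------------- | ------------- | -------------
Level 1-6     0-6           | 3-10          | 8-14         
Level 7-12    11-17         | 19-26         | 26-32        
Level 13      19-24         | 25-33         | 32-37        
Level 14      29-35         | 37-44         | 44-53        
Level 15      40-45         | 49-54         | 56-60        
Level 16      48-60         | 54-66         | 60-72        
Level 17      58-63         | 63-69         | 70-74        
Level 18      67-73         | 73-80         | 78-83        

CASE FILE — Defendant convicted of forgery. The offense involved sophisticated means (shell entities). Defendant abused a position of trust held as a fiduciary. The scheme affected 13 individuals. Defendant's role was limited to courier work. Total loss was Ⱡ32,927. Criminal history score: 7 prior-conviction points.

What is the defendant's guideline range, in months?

73-80 months

Base offense level for forgery: 14.
S1 applies: 14 + 4 = 18.
S2 applies (level before this adjustment is 18 ≥ 14, so +4): 18 + 4 = 22.
S3 applies: 22 + 2 = 24.
S5 applies: 24 − 1 = 23.
S6 does not apply.
S7 applies: 23 + 3 = 26.
Level 26 exceeds the maximum of 18; capped at 18.
Final offense level: 18.
Criminal history: 7 prior points → Category Low (4-8).
Level 18 falls in the 18 band.
Grid: Level 18 × Category Low = 73-80 months.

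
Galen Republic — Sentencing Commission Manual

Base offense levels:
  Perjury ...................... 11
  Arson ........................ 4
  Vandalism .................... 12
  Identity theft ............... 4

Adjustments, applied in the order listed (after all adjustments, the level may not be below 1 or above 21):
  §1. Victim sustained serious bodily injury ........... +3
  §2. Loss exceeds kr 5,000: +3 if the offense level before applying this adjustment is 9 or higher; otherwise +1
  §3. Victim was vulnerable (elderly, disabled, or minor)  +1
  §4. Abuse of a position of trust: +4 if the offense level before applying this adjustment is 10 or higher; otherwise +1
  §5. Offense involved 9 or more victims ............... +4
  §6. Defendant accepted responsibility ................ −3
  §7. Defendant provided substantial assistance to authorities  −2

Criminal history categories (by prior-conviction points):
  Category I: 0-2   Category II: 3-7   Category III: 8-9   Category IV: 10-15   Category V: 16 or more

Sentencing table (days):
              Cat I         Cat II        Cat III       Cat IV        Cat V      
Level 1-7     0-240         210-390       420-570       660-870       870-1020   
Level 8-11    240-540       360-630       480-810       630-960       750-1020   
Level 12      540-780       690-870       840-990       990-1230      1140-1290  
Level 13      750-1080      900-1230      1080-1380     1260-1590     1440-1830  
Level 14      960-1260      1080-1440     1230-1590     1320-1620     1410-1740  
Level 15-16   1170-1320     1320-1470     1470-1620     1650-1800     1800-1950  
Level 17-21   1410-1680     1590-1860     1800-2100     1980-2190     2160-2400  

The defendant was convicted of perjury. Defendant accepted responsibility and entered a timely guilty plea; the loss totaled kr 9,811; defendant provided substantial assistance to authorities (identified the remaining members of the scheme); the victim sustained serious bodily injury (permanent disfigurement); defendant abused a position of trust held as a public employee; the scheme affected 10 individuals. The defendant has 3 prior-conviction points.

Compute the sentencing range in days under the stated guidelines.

1590-1860 days

Base offense level for perjury: 11.
§1 applies: 11 + 3 = 14.
§2 applies (level before this adjustment is 14 ≥ 9, so +3): 14 + 3 = 17.
§3 does not apply.
§4 applies (level before this adjustment is 17 ≥ 10, so +4): 17 + 4 = 21.
§5 applies: 21 + 4 = 25.
§6 applies: 25 − 3 = 22.
§7 applies: 22 − 2 = 20.
Final offense level: 20.
Criminal history: 3 prior points → Category II (3-7).
Level 20 falls in the 17-21 band.
Grid: Level 17-21 × Category II = 1590-1860 days.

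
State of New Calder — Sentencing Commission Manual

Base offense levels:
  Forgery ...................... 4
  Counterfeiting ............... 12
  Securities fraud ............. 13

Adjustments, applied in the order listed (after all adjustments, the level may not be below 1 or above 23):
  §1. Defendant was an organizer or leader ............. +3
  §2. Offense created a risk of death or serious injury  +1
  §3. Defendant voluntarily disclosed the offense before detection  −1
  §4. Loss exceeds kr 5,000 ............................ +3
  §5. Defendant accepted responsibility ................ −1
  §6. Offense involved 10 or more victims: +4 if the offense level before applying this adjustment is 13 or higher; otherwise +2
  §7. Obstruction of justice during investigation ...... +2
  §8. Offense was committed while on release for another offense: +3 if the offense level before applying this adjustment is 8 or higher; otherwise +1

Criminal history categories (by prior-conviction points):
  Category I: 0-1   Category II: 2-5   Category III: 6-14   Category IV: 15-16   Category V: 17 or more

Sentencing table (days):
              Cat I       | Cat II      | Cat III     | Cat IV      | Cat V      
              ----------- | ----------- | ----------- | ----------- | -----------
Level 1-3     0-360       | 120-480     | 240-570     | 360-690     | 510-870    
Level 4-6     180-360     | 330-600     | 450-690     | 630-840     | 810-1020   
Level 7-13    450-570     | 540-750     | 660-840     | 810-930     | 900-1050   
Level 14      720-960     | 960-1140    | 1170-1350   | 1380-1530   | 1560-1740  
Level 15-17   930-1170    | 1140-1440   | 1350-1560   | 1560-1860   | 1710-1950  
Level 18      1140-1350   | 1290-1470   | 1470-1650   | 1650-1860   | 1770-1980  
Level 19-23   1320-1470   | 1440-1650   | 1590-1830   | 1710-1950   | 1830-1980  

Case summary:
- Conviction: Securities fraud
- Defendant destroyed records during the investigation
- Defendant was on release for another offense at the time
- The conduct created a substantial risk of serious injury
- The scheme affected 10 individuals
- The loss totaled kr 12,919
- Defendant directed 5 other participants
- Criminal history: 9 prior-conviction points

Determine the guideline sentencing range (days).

1590-1830 days

Base offense level for securities fraud: 13.
§1 applies: 13 + 3 = 16.
§2 applies: 16 + 1 = 17.
§3 does not apply.
§4 applies: 17 + 3 = 20.
§6 applies (level before this adjustment is 20 ≥ 13, so +4): 20 + 4 = 24.
§7 applies: 24 + 2 = 26.
§8 applies (level before this adjustment is 26 ≥ 8, so +3): 26 + 3 = 29.
Level 29 exceeds the maximum of 23; capped at 23.
Final offense level: 23.
Criminal history: 9 prior points → Category III (6-14).
Level 23 falls in the 19-23 band.
Grid: Level 19-23 × Category III = 1590-1830 days.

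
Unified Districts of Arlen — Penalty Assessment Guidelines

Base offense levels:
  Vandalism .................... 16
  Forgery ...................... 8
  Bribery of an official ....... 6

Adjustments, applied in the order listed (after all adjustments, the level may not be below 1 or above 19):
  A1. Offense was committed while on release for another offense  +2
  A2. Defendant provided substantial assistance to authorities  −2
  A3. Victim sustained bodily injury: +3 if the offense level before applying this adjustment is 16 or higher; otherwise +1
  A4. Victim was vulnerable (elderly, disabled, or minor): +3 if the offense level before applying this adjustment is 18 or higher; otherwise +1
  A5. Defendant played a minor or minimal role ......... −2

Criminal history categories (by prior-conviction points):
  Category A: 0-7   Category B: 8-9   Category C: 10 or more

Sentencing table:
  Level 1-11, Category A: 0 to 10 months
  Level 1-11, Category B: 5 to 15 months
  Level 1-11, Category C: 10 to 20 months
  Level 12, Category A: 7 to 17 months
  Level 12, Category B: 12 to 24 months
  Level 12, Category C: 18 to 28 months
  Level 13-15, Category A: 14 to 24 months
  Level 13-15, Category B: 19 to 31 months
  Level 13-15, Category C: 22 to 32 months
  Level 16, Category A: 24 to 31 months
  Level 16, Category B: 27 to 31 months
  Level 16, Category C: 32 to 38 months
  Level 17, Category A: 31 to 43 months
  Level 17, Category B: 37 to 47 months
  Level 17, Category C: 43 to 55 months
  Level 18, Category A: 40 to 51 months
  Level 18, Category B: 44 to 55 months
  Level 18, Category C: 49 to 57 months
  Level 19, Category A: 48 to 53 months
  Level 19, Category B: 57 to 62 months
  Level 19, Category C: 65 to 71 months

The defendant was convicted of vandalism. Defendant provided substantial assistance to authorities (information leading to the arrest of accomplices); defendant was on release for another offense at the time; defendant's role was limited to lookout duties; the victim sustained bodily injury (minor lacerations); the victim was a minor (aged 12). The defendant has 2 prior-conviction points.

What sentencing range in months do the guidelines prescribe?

Base offense level for vandalism: 16.
A1 applies: 16 + 2 = 18.
A2 applies: 18 − 2 = 16.
A3 applies (level before this adjustment is 16 ≥ 16, so +3): 16 + 3 = 19.
A4 applies (level before this adjustment is 19 ≥ 18, so +3): 19 + 3 = 22.
A5 applies: 22 − 2 = 20.
Level 20 exceeds the maximum of 19; capped at 19.
Final offense level: 19.
Criminal history: 2 prior points → Category A (0-7).
Level 19 falls in the 19 band.
Grid: Level 19 × Category A = 48-53 months.

48-53 months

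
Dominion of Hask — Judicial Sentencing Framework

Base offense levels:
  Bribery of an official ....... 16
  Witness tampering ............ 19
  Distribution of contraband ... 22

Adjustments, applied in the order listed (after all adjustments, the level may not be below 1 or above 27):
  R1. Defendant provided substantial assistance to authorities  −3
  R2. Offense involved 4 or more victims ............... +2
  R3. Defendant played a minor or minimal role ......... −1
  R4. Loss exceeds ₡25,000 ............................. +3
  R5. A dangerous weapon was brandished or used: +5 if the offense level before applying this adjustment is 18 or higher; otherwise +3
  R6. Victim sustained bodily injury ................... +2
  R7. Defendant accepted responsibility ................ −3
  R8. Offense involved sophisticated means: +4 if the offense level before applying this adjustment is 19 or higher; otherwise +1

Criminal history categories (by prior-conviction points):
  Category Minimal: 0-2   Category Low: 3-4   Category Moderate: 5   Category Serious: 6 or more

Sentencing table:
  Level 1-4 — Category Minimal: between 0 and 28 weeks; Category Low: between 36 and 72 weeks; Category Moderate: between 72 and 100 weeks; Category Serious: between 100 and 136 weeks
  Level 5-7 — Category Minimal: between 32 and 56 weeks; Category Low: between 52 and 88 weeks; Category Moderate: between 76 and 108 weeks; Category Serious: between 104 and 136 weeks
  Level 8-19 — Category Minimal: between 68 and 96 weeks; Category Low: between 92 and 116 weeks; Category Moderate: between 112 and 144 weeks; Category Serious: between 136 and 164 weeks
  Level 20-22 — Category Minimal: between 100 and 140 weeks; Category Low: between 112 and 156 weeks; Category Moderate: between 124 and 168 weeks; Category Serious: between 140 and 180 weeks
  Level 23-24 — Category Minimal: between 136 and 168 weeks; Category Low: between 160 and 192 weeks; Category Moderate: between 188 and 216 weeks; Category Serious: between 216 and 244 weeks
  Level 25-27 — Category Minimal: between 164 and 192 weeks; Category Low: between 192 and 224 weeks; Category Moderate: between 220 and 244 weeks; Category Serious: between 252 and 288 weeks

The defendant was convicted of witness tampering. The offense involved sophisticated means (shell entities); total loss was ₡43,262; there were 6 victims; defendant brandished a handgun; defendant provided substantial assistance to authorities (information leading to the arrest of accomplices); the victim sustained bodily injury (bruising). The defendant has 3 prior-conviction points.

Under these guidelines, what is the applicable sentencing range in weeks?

Base offense level for witness tampering: 19.
R1 applies: 19 − 3 = 16.
R2 applies: 16 + 2 = 18.
R4 applies: 18 + 3 = 21.
R5 applies (level before this adjustment is 21 ≥ 18, so +5): 21 + 5 = 26.
R6 applies: 26 + 2 = 28.
R8 applies (level before this adjustment is 28 ≥ 19, so +4): 28 + 4 = 32.
Level 32 exceeds the maximum of 27; capped at 27.
Final offense level: 27.
Criminal history: 3 prior points → Category Low (3-4).
Level 27 falls in the 25-27 band.
Grid: Level 25-27 × Category Low = 192-224 weeks.

192-224 weeks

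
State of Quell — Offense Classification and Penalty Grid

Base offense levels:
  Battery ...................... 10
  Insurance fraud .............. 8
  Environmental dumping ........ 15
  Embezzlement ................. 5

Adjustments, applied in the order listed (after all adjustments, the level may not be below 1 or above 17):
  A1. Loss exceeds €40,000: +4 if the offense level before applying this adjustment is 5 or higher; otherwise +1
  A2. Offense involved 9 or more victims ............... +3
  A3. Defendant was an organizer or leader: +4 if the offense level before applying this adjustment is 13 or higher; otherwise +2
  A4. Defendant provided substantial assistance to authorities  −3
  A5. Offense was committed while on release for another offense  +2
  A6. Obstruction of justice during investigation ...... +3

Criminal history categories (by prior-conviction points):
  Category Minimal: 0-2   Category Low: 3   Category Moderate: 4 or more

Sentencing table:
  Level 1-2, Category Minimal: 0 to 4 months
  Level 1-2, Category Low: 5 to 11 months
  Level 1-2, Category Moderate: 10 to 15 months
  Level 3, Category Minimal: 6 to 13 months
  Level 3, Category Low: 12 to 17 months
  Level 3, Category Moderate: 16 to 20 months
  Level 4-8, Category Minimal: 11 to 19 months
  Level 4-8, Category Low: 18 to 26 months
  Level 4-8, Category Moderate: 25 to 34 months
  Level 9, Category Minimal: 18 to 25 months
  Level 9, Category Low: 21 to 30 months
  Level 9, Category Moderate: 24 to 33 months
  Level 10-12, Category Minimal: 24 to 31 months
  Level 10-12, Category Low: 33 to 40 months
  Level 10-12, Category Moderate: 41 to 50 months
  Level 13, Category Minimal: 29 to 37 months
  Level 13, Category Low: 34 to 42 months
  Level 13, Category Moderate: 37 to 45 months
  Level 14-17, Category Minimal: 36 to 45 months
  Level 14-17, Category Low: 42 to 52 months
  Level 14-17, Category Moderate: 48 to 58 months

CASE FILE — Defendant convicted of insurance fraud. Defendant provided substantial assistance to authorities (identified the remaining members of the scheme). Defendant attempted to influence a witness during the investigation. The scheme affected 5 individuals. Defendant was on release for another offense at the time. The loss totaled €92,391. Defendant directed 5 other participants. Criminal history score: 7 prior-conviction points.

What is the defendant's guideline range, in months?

Base offense level for insurance fraud: 8.
A1 applies (level before this adjustment is 8 ≥ 5, so +4): 8 + 4 = 12.
A3 applies (level before this adjustment is 12 < 13, so +2): 12 + 2 = 14.
A4 applies: 14 − 3 = 11.
A5 applies: 11 + 2 = 13.
A6 applies: 13 + 3 = 16.
Final offense level: 16.
Criminal history: 7 prior points → Category Moderate (4+).
Level 16 falls in the 14-17 band.
Grid: Level 14-17 × Category Moderate = 48-58 months.

48-58 months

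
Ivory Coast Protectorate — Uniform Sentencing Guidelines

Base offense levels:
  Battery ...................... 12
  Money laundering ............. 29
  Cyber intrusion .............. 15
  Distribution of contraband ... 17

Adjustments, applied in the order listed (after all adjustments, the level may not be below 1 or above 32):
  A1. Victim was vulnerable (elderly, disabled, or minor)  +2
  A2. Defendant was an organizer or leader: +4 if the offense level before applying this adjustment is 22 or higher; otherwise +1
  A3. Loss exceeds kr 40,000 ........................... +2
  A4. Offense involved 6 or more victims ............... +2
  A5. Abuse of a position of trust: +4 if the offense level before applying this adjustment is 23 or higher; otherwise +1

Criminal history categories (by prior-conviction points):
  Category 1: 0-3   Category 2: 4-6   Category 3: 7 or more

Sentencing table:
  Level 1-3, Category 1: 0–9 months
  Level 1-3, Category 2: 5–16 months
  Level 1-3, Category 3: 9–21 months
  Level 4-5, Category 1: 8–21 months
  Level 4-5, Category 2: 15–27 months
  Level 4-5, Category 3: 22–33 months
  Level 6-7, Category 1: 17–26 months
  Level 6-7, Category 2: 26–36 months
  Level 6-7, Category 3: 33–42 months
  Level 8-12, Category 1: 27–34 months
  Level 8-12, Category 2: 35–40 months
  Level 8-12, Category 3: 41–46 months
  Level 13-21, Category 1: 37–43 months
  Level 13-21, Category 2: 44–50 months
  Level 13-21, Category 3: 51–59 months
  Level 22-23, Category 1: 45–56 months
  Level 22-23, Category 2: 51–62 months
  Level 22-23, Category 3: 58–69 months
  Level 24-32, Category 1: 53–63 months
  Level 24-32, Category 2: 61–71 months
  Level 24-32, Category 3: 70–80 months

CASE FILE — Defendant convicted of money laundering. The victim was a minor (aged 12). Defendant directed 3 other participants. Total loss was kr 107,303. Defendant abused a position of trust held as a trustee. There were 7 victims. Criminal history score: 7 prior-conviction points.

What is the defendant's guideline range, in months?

70-80 months

Base offense level for money laundering: 29.
A1 applies: 29 + 2 = 31.
A2 applies (level before this adjustment is 31 ≥ 22, so +4): 31 + 4 = 35.
A3 applies: 35 + 2 = 37.
A4 applies: 37 + 2 = 39.
A5 applies (level before this adjustment is 39 ≥ 23, so +4): 39 + 4 = 43.
Level 43 exceeds the maximum of 32; capped at 32.
Final offense level: 32.
Criminal history: 7 prior points → Category 3 (7+).
Level 32 falls in the 24-32 band.
Grid: Level 24-32 × Category 3 = 70-80 months.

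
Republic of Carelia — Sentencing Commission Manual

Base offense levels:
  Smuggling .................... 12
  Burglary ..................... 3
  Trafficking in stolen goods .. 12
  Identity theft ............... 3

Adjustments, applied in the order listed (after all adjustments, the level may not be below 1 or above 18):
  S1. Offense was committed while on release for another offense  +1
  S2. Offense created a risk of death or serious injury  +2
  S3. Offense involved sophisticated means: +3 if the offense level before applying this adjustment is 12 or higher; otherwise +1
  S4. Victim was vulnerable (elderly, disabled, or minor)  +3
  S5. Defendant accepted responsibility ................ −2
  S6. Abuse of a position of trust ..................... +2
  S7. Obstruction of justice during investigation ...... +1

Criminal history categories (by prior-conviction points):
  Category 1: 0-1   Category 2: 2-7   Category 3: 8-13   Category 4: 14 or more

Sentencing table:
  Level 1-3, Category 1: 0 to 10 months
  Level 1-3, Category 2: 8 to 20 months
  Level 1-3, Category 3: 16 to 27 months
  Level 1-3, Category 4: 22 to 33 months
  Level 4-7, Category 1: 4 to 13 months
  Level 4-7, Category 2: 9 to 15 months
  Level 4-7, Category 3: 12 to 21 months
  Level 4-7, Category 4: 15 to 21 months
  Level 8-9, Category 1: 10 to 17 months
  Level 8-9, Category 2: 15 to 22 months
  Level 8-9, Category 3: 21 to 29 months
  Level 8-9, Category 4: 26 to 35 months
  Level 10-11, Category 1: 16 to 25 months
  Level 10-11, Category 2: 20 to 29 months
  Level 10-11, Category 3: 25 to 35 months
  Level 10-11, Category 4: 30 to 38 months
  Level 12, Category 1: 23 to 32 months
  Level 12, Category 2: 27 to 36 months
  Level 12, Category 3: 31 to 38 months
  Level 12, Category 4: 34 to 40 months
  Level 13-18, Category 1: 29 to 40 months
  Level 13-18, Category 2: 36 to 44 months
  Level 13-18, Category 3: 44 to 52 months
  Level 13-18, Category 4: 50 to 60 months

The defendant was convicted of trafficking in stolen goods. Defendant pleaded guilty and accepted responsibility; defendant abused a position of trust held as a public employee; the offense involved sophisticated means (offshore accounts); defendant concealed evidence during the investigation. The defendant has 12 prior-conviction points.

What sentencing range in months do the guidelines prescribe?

Base offense level for trafficking in stolen goods: 12.
S1 does not apply.
S3 applies (level before this adjustment is 12 ≥ 12, so +3): 12 + 3 = 15.
S5 applies: 15 − 2 = 13.
S6 applies: 13 + 2 = 15.
S7 applies: 15 + 1 = 16.
Final offense level: 16.
Criminal history: 12 prior points → Category 3 (8-13).
Level 16 falls in the 13-18 band.
Grid: Level 13-18 × Category 3 = 44-52 months.

44-52 months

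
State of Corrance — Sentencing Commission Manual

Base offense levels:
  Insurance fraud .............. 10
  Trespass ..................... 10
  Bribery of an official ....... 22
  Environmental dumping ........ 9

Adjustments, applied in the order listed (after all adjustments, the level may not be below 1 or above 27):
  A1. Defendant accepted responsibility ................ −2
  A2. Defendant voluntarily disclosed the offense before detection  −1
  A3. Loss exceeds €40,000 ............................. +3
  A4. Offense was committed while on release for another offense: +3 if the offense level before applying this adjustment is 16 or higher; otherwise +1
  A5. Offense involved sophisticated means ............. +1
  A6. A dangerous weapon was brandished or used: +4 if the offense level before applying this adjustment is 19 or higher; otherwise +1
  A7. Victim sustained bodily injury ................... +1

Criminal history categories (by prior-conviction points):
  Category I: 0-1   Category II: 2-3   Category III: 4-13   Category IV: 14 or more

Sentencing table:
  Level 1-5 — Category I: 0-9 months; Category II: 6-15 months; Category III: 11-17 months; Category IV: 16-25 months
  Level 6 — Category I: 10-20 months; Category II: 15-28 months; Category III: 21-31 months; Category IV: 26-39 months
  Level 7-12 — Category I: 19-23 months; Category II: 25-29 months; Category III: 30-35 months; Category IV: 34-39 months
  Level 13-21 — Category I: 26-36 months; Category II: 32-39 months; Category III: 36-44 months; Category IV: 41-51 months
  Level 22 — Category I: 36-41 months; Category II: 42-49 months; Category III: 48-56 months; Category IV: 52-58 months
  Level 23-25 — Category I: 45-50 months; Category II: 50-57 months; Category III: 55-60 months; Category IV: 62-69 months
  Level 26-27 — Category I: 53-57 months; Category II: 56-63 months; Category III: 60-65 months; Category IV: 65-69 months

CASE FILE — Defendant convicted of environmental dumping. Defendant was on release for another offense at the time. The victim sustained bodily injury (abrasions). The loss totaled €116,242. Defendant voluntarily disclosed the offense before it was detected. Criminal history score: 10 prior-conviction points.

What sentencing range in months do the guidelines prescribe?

36-44 months

Base offense level for environmental dumping: 9.
A1 does not apply.
A2 applies: 9 − 1 = 8.
A3 applies: 8 + 3 = 11.
A4 applies (level before this adjustment is 11 < 16, so +1): 11 + 1 = 12.
A6 does not apply.
A7 applies: 12 + 1 = 13.
Final offense level: 13.
Criminal history: 10 prior points → Category III (4-13).
Level 13 falls in the 13-21 band.
Grid: Level 13-21 × Category III = 36-44 months.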